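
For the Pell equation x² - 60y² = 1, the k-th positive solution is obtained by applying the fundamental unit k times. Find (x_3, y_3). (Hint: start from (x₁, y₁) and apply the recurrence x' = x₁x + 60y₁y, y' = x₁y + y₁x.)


Step 1: Find the fundamental solution (x₁, y₁) of x² - 60y² = 1.
  Expand √60 as a continued fraction. a₀ = ⌊√60⌋ = 7; iterate m_{k+1} = d_k·a_k − m_k, d_{k+1} = (60 − m_{k+1}²)/d_k, a_{k+1} = ⌊(a₀ + m_{k+1})/d_{k+1}⌋ (starting m₀ = 0, d₀ = 1), with convergents p_k = a_k·p_{k-1} + p_{k-2}, q_k = a_k·q_{k-1} + q_{k-2} (p₋₁ = 1, q₋₁ = 0):
  k = 0: a₀ = 7; p₀/q₀ = 7/1; p₀² − 60·q₀² = 49 − 60 = -11.
  k = 1: m = 7, d = 11, a = ⌊(7 + 7)/11⌋ = 1; p/q = (1·7 + 1)/(1·1 + 0) = 8/1; p² − 60·q² = 64 − 60 = 4.
  k = 2: m = 4, d = 4, a = ⌊(7 + 4)/4⌋ = 2; p/q = (2·8 + 7)/(2·1 + 1) = 23/3; p² − 60·q² = 529 − 540 = -11.
  k = 3: m = 4, d = 11, a = ⌊(7 + 4)/11⌋ = 1; p/q = (1·23 + 8)/(1·3 + 1) = 31/4; p² − 60·q² = 961 − 960 = 1.
  The first convergent with p² − 60·q² = 1 gives the fundamental solution (x₁, y₁) = (31, 4).
Step 2: Apply the recurrence (x_{n+1}, y_{n+1}) = (x₁x_n + 60y₁y_n, x₁y_n + y₁x_n) repeatedly.
  From (x_1, y_1) = (31, 4): x_2 = 31·31 + 60·4·4 = 1921; y_2 = 31·4 + 4·31 = 248.
  From (x_2, y_2) = (1921, 248): x_3 = 31·1921 + 60·4·248 = 119071; y_3 = 31·248 + 4·1921 = 15372.
Step 3: Verify x_3² - 60·y_3² = 14177903041 - 14177903040 = 1 (should be 1). ✓

(x_1, y_1) = (31, 4); (x_3, y_3) = (119071, 15372).


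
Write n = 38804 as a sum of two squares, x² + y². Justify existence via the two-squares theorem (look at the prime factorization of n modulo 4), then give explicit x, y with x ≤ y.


Step 1: Factor n = 38804 = 2^2 · 89 · 109.
Step 2: Check the mod-4 condition on each prime factor: 2 = 2 (special); 89 ≡ 1 (mod 4), exponent 1; 109 ≡ 1 (mod 4), exponent 1.
All primes ≡ 3 (mod 4) appear to even exponent (or don't appear), so by the two-squares theorem n IS expressible as a sum of two squares.
Step 3: Build a representation. Group n = k² · m with k = 2 and m = 89 · 109 = 9701 (a product of primes ≡ 1 (mod 4)); a representation of m scales to one of n via (k·x)² + (k·y)² = k²(x² + y²). Each prime p ≡ 1 (mod 4) is itself a sum of two squares; find a² by testing p − a² for a perfect square:
  89: 89 − 1² = 88, 89 − 2² = 85, 89 − 3² = 80, 89 − 4² = 73, 89 − 5² = 64 = 8² ⇒ 89 = 5² + 8².
  109: 109 − 1² = 108, 109 − 2² = 105, 109 − 3² = 100 = 10² ⇒ 109 = 3² + 10².
  Combine using the Brahmagupta–Fibonacci identity (a² + b²)(c² + d²) = (ac − bd)² + (ad + bc)² = (ac + bd)² + (ad − bc)²:
  89 · 109 = 9701: from (5² + 8²)(3² + 10²), take (5·3 − 8·10, 5·10 + 8·3) = (15 − 80, 50 + 24) = (-65, 74); dropping signs (only squares matter) gives (65, 74); check 65² + 74² = 4225 + 5476 = 9701 ✓.
  Scale by k = 2: (2·65, 2·74) = (130, 148).
Step 4: Order so x ≤ y and verify: 130² + 148² = 16900 + 21904 = 38804 = n. ✓

n = 38804 = 130² + 148² (one valid representation with x ≤ y).


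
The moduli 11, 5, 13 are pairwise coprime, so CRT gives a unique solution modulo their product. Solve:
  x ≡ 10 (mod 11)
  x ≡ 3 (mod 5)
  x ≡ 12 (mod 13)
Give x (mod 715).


Moduli 11, 5, 13 are pairwise coprime; by CRT there is a unique solution modulo M = 11 · 5 · 13 = 715.
Solve pairwise, accumulating the modulus:
  Start with x ≡ 10 (mod 11).
  Combine with x ≡ 3 (mod 5): since gcd(11, 5) = 1, we get a unique residue mod 55.
    Write x = 10 + 11·t and substitute into x ≡ 3 (mod 5): 11·t ≡ 3 − 10 = -7 (mod 5).
    Reduce coefficients mod 5: 1·t ≡ 3 (mod 5).
    So t ≡ 3 (mod 5).
    Then x = 10 + 11·3 = 43, valid modulo lcm(11, 5) = 55: x ≡ 43 (mod 55).
  Combine with x ≡ 12 (mod 13): since gcd(55, 13) = 1, we get a unique residue mod 715.
    Write x = 43 + 55·t and substitute into x ≡ 12 (mod 13): 55·t ≡ 12 − 43 = -31 (mod 13).
    Reduce coefficients mod 13: 3·t ≡ 8 (mod 13).
    The inverse of 3 mod 13 is 9 (since 3·9 = 27 = 2·13 + 1), so t ≡ 9·8 = 72 ≡ 7 (mod 13).
    Then x = 43 + 55·7 = 428, valid modulo lcm(55, 13) = 715: x ≡ 428 (mod 715).
Verify: 428 mod 11 = 10 ✓, 428 mod 5 = 3 ✓, 428 mod 13 = 12 ✓.

x ≡ 428 (mod 715).


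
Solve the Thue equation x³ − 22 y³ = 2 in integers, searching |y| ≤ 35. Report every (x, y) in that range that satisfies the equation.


The equation is x³ - 22y³ = 2. For fixed y, x³ = 22·y³ + 2, so a solution requires the RHS to be a perfect cube.
Strategy: iterate y from -35 to 35, compute RHS = 22·y³ + 2, and check whether it is a (positive or negative) perfect cube.
Check small values of y:
  y = 0: RHS = 2 is not a perfect cube.
  y = 1: RHS = 24 is not a perfect cube.
  y = -1: RHS = -20 is not a perfect cube.
  y = 2: RHS = 178 is not a perfect cube.
  y = -2: RHS = -174 is not a perfect cube.
  y = 3: RHS = 596 is not a perfect cube.
  y = -3: RHS = -592 is not a perfect cube.
Continuing the search up to |y| = 35 finds no solutions either.
No (x, y) in the scanned range satisfies the equation.

No integer solutions with |y| ≤ 35.


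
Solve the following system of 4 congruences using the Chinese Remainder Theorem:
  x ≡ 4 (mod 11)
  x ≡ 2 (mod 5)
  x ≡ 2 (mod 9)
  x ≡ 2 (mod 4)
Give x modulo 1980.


Product of moduli M = 11 · 5 · 9 · 4 = 1980.
Merge one congruence at a time:
  Start: x ≡ 4 (mod 11).
  Combine with x ≡ 2 (mod 5); new modulus lcm = 55.
    Write x = 4 + 11·t and substitute into x ≡ 2 (mod 5): 11·t ≡ 2 − 4 = -2 (mod 5).
    Reduce coefficients mod 5: 1·t ≡ 3 (mod 5).
    So t ≡ 3 (mod 5).
    Then x = 4 + 11·3 = 37, valid modulo lcm(11, 5) = 55: x ≡ 37 (mod 55).
  Combine with x ≡ 2 (mod 9); new modulus lcm = 495.
    Write x = 37 + 55·t and substitute into x ≡ 2 (mod 9): 55·t ≡ 2 − 37 = -35 (mod 9).
    Reduce coefficients mod 9: 1·t ≡ 1 (mod 9).
    So t ≡ 1 (mod 9).
    Then x = 37 + 55·1 = 92, valid modulo lcm(55, 9) = 495: x ≡ 92 (mod 495).
  Combine with x ≡ 2 (mod 4); new modulus lcm = 1980.
    Write x = 92 + 495·t and substitute into x ≡ 2 (mod 4): 495·t ≡ 2 − 92 = -90 (mod 4).
    Reduce coefficients mod 4: 3·t ≡ 2 (mod 4).
    The inverse of 3 mod 4 is 3 (since 3·3 = 9 = 2·4 + 1), so t ≡ 3·2 = 6 ≡ 2 (mod 4).
    Then x = 92 + 495·2 = 1082, valid modulo lcm(495, 4) = 1980: x ≡ 1082 (mod 1980).
Verify against each original: 1082 mod 11 = 4, 1082 mod 5 = 2, 1082 mod 9 = 2, 1082 mod 4 = 2.

x ≡ 1082 (mod 1980).


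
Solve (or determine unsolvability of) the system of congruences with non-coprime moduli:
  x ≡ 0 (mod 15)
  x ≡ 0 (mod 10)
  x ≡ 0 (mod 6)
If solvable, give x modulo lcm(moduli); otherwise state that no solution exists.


Moduli 15, 10, 6 are not pairwise coprime, so CRT works modulo lcm(m_i) when all pairwise compatibility conditions hold.
Pairwise compatibility: gcd(m_i, m_j) must divide a_i - a_j for every pair.
Merge one congruence at a time:
  Start: x ≡ 0 (mod 15).
  Combine with x ≡ 0 (mod 10): gcd(15, 10) = 5; 0 - 0 = 0, which IS divisible by 5, so compatible.
    Write x = 0 + 15·t and substitute into x ≡ 0 (mod 10): 15·t ≡ 0 − 0 = 0 (mod 10).
    Divide the congruence (and modulus) by g = 5: 3·t ≡ 0 (mod 2).
    Reduce coefficients mod 2: 1·t ≡ 0 (mod 2).
    So t ≡ 0 (mod 2).
    Then x = 0 + 15·0 = 0, valid modulo lcm(15, 10) = 30: x ≡ 0 (mod 30).
  Combine with x ≡ 0 (mod 6): gcd(30, 6) = 6; 0 - 0 = 0, which IS divisible by 6, so compatible.
    Write x = 0 + 30·t and substitute into x ≡ 0 (mod 6): 30·t ≡ 0 − 0 = 0 (mod 6).
    Divide the congruence (and modulus) by g = 6: 5·t ≡ 0 (mod 1).
    Modulo 1 every t works; take t = 0.
    Then x = 0 + 30·0 = 0, valid modulo lcm(30, 6) = 30: x ≡ 0 (mod 30).
Verify: 0 mod 15 = 0, 0 mod 10 = 0, 0 mod 6 = 0.

x ≡ 0 (mod 30).


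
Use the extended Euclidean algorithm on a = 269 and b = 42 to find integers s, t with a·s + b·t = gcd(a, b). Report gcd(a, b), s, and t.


Euclidean algorithm on (269, 42) — divide until remainder is 0:
  269 = 6 · 42 + 17
  42 = 2 · 17 + 8
  17 = 2 · 8 + 1
  8 = 8 · 1 + 0
gcd(269, 42) = 1.
Track Bezout coefficients alongside the remainders: start with r₀ = 269 = a·1 + b·0 (s = 1, t = 0) and r₁ = 42 = a·0 + b·1 (s = 0, t = 1); each new remainder r_{k+1} = r_{k-1} − q_k·r_k inherits s_{k+1} = s_{k-1} − q_k·s_k, t_{k+1} = t_{k-1} − q_k·t_k, so r_k = a·s_k + b·t_k at every step:
  q = 6: r = 17, s = 1 − 6·0 = 1, t = 0 − 6·1 = -6  (check: 269·1 + 42·(-6) = 17)
  q = 2: r = 8, s = 0 − 2·1 = -2, t = 1 − 2·(-6) = 13  (check: 269·(-2) + 42·13 = 8)
  q = 2: r = 1, s = 1 − 2·(-2) = 5, t = -6 − 2·13 = -32  (check: 269·5 + 42·(-32) = 1)
The row with r = 1 (the gcd) gives the Bezout coefficients s = 5, t = -32.
Result: 269 · (5) + 42 · (-32) = 1.

gcd(269, 42) = 1; s = 5, t = -32 (check: 269·5 + 42·(-32) = 1).


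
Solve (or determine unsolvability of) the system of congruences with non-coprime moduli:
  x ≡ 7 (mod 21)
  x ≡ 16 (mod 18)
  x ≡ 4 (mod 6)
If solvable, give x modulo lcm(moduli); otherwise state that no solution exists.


Moduli 21, 18, 6 are not pairwise coprime, so CRT works modulo lcm(m_i) when all pairwise compatibility conditions hold.
Pairwise compatibility: gcd(m_i, m_j) must divide a_i - a_j for every pair.
Merge one congruence at a time:
  Start: x ≡ 7 (mod 21).
  Combine with x ≡ 16 (mod 18): gcd(21, 18) = 3; 16 - 7 = 9, which IS divisible by 3, so compatible.
    Write x = 7 + 21·t and substitute into x ≡ 16 (mod 18): 21·t ≡ 16 − 7 = 9 (mod 18).
    Divide the congruence (and modulus) by g = 3: 7·t ≡ 3 (mod 6).
    Reduce coefficients mod 6: 1·t ≡ 3 (mod 6).
    So t ≡ 3 (mod 6).
    Then x = 7 + 21·3 = 70, valid modulo lcm(21, 18) = 126: x ≡ 70 (mod 126).
  Combine with x ≡ 4 (mod 6): gcd(126, 6) = 6; 4 - 70 = -66, which IS divisible by 6, so compatible.
    Write x = 70 + 126·t and substitute into x ≡ 4 (mod 6): 126·t ≡ 4 − 70 = -66 (mod 6).
    Divide the congruence (and modulus) by g = 6: 21·t ≡ -11 (mod 1).
    Modulo 1 every t works; take t = 0.
    Then x = 70 + 126·0 = 70, valid modulo lcm(126, 6) = 126: x ≡ 70 (mod 126).
Verify: 70 mod 21 = 7, 70 mod 18 = 16, 70 mod 6 = 4.

x ≡ 70 (mod 126).


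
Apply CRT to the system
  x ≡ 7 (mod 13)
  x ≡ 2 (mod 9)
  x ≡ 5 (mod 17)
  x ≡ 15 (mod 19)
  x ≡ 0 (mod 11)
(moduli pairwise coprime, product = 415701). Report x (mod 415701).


Product of moduli M = 13 · 9 · 17 · 19 · 11 = 415701.
Merge one congruence at a time:
  Start: x ≡ 7 (mod 13).
  Combine with x ≡ 2 (mod 9); new modulus lcm = 117.
    Write x = 7 + 13·t and substitute into x ≡ 2 (mod 9): 13·t ≡ 2 − 7 = -5 (mod 9).
    Reduce coefficients mod 9: 4·t ≡ 4 (mod 9).
    The inverse of 4 mod 9 is 7 (since 4·7 = 28 = 3·9 + 1), so t ≡ 7·4 = 28 ≡ 1 (mod 9).
    Then x = 7 + 13·1 = 20, valid modulo lcm(13, 9) = 117: x ≡ 20 (mod 117).
  Combine with x ≡ 5 (mod 17); new modulus lcm = 1989.
    Write x = 20 + 117·t and substitute into x ≡ 5 (mod 17): 117·t ≡ 5 − 20 = -15 (mod 17).
    Reduce coefficients mod 17: 15·t ≡ 2 (mod 17).
    The inverse of 15 mod 17 is 8 (since 15·8 = 120 = 7·17 + 1), so t ≡ 8·2 = 16 ≡ 16 (mod 17).
    Then x = 20 + 117·16 = 1892, valid modulo lcm(117, 17) = 1989: x ≡ 1892 (mod 1989).
  Combine with x ≡ 15 (mod 19); new modulus lcm = 37791.
    Write x = 1892 + 1989·t and substitute into x ≡ 15 (mod 19): 1989·t ≡ 15 − 1892 = -1877 (mod 19).
    Reduce coefficients mod 19: 13·t ≡ 4 (mod 19).
    The inverse of 13 mod 19 is 3 (since 13·3 = 39 = 2·19 + 1), so t ≡ 3·4 = 12 ≡ 12 (mod 19).
    Then x = 1892 + 1989·12 = 25760, valid modulo lcm(1989, 19) = 37791: x ≡ 25760 (mod 37791).
  Combine with x ≡ 0 (mod 11); new modulus lcm = 415701.
    Write x = 25760 + 37791·t and substitute into x ≡ 0 (mod 11): 37791·t ≡ 0 − 25760 = -25760 (mod 11).
    Reduce coefficients mod 11: 6·t ≡ 2 (mod 11).
    The inverse of 6 mod 11 is 2 (since 6·2 = 12 = 1·11 + 1), so t ≡ 2·2 = 4 ≡ 4 (mod 11).
    Then x = 25760 + 37791·4 = 176924, valid modulo lcm(37791, 11) = 415701: x ≡ 176924 (mod 415701).
Verify against each original: 176924 mod 13 = 7, 176924 mod 9 = 2, 176924 mod 17 = 5, 176924 mod 19 = 15, 176924 mod 11 = 0.

x ≡ 176924 (mod 415701).


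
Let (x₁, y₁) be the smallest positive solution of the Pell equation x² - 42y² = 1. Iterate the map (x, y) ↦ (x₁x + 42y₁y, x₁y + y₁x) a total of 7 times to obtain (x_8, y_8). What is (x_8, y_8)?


Step 1: Find the fundamental solution (x₁, y₁) of x² - 42y² = 1.
  Expand √42 as a continued fraction. a₀ = ⌊√42⌋ = 6; iterate m_{k+1} = d_k·a_k − m_k, d_{k+1} = (42 − m_{k+1}²)/d_k, a_{k+1} = ⌊(a₀ + m_{k+1})/d_{k+1}⌋ (starting m₀ = 0, d₀ = 1), with convergents p_k = a_k·p_{k-1} + p_{k-2}, q_k = a_k·q_{k-1} + q_{k-2} (p₋₁ = 1, q₋₁ = 0):
  k = 0: a₀ = 6; p₀/q₀ = 6/1; p₀² − 42·q₀² = 36 − 42 = -6.
  k = 1: m = 6, d = 6, a = ⌊(6 + 6)/6⌋ = 2; p/q = (2·6 + 1)/(2·1 + 0) = 13/2; p² − 42·q² = 169 − 168 = 1.
  The first convergent with p² − 42·q² = 1 gives the fundamental solution (x₁, y₁) = (13, 2).
Step 2: Apply the recurrence (x_{n+1}, y_{n+1}) = (x₁x_n + 42y₁y_n, x₁y_n + y₁x_n) repeatedly.
  From (x_1, y_1) = (13, 2): x_2 = 13·13 + 42·2·2 = 337; y_2 = 13·2 + 2·13 = 52.
  From (x_2, y_2) = (337, 52): x_3 = 13·337 + 42·2·52 = 8749; y_3 = 13·52 + 2·337 = 1350.
  From (x_3, y_3) = (8749, 1350): x_4 = 13·8749 + 42·2·1350 = 227137; y_4 = 13·1350 + 2·8749 = 35048.
  From (x_4, y_4) = (227137, 35048): x_5 = 13·227137 + 42·2·35048 = 5896813; y_5 = 13·35048 + 2·227137 = 909898.
  From (x_5, y_5) = (5896813, 909898): x_6 = 13·5896813 + 42·2·909898 = 153090001; y_6 = 13·909898 + 2·5896813 = 23622300.
  From (x_6, y_6) = (153090001, 23622300): x_7 = 13·153090001 + 42·2·23622300 = 3974443213; y_7 = 13·23622300 + 2·153090001 = 613269902.
  From (x_7, y_7) = (3974443213, 613269902): x_8 = 13·3974443213 + 42·2·613269902 = 103182433537; y_8 = 13·613269902 + 2·3974443213 = 15921395152.
Step 3: Verify x_8² - 42·y_8² = 10646614590617422330369 - 10646614590617422330368 = 1 (should be 1). ✓

(x_1, y_1) = (13, 2); (x_8, y_8) = (103182433537, 15921395152).


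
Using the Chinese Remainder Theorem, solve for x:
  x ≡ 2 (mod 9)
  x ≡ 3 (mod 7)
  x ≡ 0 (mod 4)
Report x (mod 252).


Moduli 9, 7, 4 are pairwise coprime; by CRT there is a unique solution modulo M = 9 · 7 · 4 = 252.
Solve pairwise, accumulating the modulus:
  Start with x ≡ 2 (mod 9).
  Combine with x ≡ 3 (mod 7): since gcd(9, 7) = 1, we get a unique residue mod 63.
    Write x = 2 + 9·t and substitute into x ≡ 3 (mod 7): 9·t ≡ 3 − 2 = 1 (mod 7).
    Reduce coefficients mod 7: 2·t ≡ 1 (mod 7).
    The inverse of 2 mod 7 is 4 (since 2·4 = 8 = 1·7 + 1), so t ≡ 4·1 = 4 ≡ 4 (mod 7).
    Then x = 2 + 9·4 = 38, valid modulo lcm(9, 7) = 63: x ≡ 38 (mod 63).
  Combine with x ≡ 0 (mod 4): since gcd(63, 4) = 1, we get a unique residue mod 252.
    Write x = 38 + 63·t and substitute into x ≡ 0 (mod 4): 63·t ≡ 0 − 38 = -38 (mod 4).
    Reduce coefficients mod 4: 3·t ≡ 2 (mod 4).
    The inverse of 3 mod 4 is 3 (since 3·3 = 9 = 2·4 + 1), so t ≡ 3·2 = 6 ≡ 2 (mod 4).
    Then x = 38 + 63·2 = 164, valid modulo lcm(63, 4) = 252: x ≡ 164 (mod 252).
Verify: 164 mod 9 = 2 ✓, 164 mod 7 = 3 ✓, 164 mod 4 = 0 ✓.

x ≡ 164 (mod 252).


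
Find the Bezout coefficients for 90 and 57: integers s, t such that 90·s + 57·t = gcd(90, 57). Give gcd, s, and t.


Euclidean algorithm on (90, 57) — divide until remainder is 0:
  90 = 1 · 57 + 33
  57 = 1 · 33 + 24
  33 = 1 · 24 + 9
  24 = 2 · 9 + 6
  9 = 1 · 6 + 3
  6 = 2 · 3 + 0
gcd(90, 57) = 3.
Track Bezout coefficients alongside the remainders: start with r₀ = 90 = a·1 + b·0 (s = 1, t = 0) and r₁ = 57 = a·0 + b·1 (s = 0, t = 1); each new remainder r_{k+1} = r_{k-1} − q_k·r_k inherits s_{k+1} = s_{k-1} − q_k·s_k, t_{k+1} = t_{k-1} − q_k·t_k, so r_k = a·s_k + b·t_k at every step:
  q = 1: r = 33, s = 1 − 1·0 = 1, t = 0 − 1·1 = -1  (check: 90·1 + 57·(-1) = 33)
  q = 1: r = 24, s = 0 − 1·1 = -1, t = 1 − 1·(-1) = 2  (check: 90·(-1) + 57·2 = 24)
  q = 1: r = 9, s = 1 − 1·(-1) = 2, t = -1 − 1·2 = -3  (check: 90·2 + 57·(-3) = 9)
  q = 2: r = 6, s = -1 − 2·2 = -5, t = 2 − 2·(-3) = 8  (check: 90·(-5) + 57·8 = 6)
  q = 1: r = 3, s = 2 − 1·(-5) = 7, t = -3 − 1·8 = -11  (check: 90·7 + 57·(-11) = 3)
The row with r = 3 (the gcd) gives the Bezout coefficients s = 7, t = -11.
Result: 90 · (7) + 57 · (-11) = 3.

gcd(90, 57) = 3; s = 7, t = -11 (check: 90·7 + 57·(-11) = 3).


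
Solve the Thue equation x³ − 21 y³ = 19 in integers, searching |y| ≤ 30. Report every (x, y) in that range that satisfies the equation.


The equation is x³ - 21y³ = 19. For fixed y, x³ = 21·y³ + 19, so a solution requires the RHS to be a perfect cube.
Strategy: iterate y from -30 to 30, compute RHS = 21·y³ + 19, and check whether it is a (positive or negative) perfect cube.
Check small values of y:
  y = 0: RHS = 19 is not a perfect cube.
  y = 1: RHS = 40 is not a perfect cube.
  y = -1: RHS = -2 is not a perfect cube.
  y = 2: RHS = 187 is not a perfect cube.
  y = -2: RHS = -149 is not a perfect cube.
  y = 3: RHS = 586 is not a perfect cube.
  y = -3: RHS = -548 is not a perfect cube.
Continuing the search up to |y| = 30 finds no solutions either.
No (x, y) in the scanned range satisfies the equation.

No integer solutions with |y| ≤ 30.


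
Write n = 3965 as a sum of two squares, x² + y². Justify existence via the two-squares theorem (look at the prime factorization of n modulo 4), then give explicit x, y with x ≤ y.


Step 1: Factor n = 3965 = 5 · 13 · 61.
Step 2: Check the mod-4 condition on each prime factor: 5 ≡ 1 (mod 4), exponent 1; 13 ≡ 1 (mod 4), exponent 1; 61 ≡ 1 (mod 4), exponent 1.
All primes ≡ 3 (mod 4) appear to even exponent (or don't appear), so by the two-squares theorem n IS expressible as a sum of two squares.
Step 3: Build a representation. Here n = 5 · 13 · 61 is a product of primes ≡ 1 (mod 4). Each prime p ≡ 1 (mod 4) is itself a sum of two squares; find a² by testing p − a² for a perfect square:
  5: 5 − 1² = 4 = 2² ⇒ 5 = 1² + 2².
  13: 13 − 1² = 12, 13 − 2² = 9 = 3² ⇒ 13 = 2² + 3².
  61: 61 − 1² = 60, 61 − 2² = 57, 61 − 3² = 52, 61 − 4² = 45, 61 − 5² = 36 = 6² ⇒ 61 = 5² + 6².
  Combine using the Brahmagupta–Fibonacci identity (a² + b²)(c² + d²) = (ac − bd)² + (ad + bc)² = (ac + bd)² + (ad − bc)²:
  5 · 13 = 65: from (1² + 2²)(2² + 3²), take (1·2 − 2·3, 1·3 + 2·2) = (2 − 6, 3 + 4) = (-4, 7); dropping signs (only squares matter) gives (4, 7); check 4² + 7² = 16 + 49 = 65 ✓.
  65 · 61 = 3965: from (4² + 7²)(5² + 6²), take (4·5 − 7·6, 4·6 + 7·5) = (20 − 42, 24 + 35) = (-22, 59); dropping signs (only squares matter) gives (22, 59); check 22² + 59² = 484 + 3481 = 3965 ✓.
Step 4: Order so x ≤ y and verify: 22² + 59² = 484 + 3481 = 3965 = n. ✓

n = 3965 = 22² + 59² (one valid representation with x ≤ y).


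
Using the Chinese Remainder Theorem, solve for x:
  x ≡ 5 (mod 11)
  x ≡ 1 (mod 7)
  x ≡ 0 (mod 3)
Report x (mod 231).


Moduli 11, 7, 3 are pairwise coprime; by CRT there is a unique solution modulo M = 11 · 7 · 3 = 231.
Solve pairwise, accumulating the modulus:
  Start with x ≡ 5 (mod 11).
  Combine with x ≡ 1 (mod 7): since gcd(11, 7) = 1, we get a unique residue mod 77.
    Write x = 5 + 11·t and substitute into x ≡ 1 (mod 7): 11·t ≡ 1 − 5 = -4 (mod 7).
    Reduce coefficients mod 7: 4·t ≡ 3 (mod 7).
    The inverse of 4 mod 7 is 2 (since 4·2 = 8 = 1·7 + 1), so t ≡ 2·3 = 6 ≡ 6 (mod 7).
    Then x = 5 + 11·6 = 71, valid modulo lcm(11, 7) = 77: x ≡ 71 (mod 77).
  Combine with x ≡ 0 (mod 3): since gcd(77, 3) = 1, we get a unique residue mod 231.
    Write x = 71 + 77·t and substitute into x ≡ 0 (mod 3): 77·t ≡ 0 − 71 = -71 (mod 3).
    Reduce coefficients mod 3: 2·t ≡ 1 (mod 3).
    The inverse of 2 mod 3 is 2 (since 2·2 = 4 = 1·3 + 1), so t ≡ 2·1 = 2 ≡ 2 (mod 3).
    Then x = 71 + 77·2 = 225, valid modulo lcm(77, 3) = 231: x ≡ 225 (mod 231).
Verify: 225 mod 11 = 5 ✓, 225 mod 7 = 1 ✓, 225 mod 3 = 0 ✓.

x ≡ 225 (mod 231).


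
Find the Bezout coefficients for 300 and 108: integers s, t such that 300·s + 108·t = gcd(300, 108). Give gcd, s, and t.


Euclidean algorithm on (300, 108) — divide until remainder is 0:
  300 = 2 · 108 + 84
  108 = 1 · 84 + 24
  84 = 3 · 24 + 12
  24 = 2 · 12 + 0
gcd(300, 108) = 12.
Track Bezout coefficients alongside the remainders: start with r₀ = 300 = a·1 + b·0 (s = 1, t = 0) and r₁ = 108 = a·0 + b·1 (s = 0, t = 1); each new remainder r_{k+1} = r_{k-1} − q_k·r_k inherits s_{k+1} = s_{k-1} − q_k·s_k, t_{k+1} = t_{k-1} − q_k·t_k, so r_k = a·s_k + b·t_k at every step:
  q = 2: r = 84, s = 1 − 2·0 = 1, t = 0 − 2·1 = -2  (check: 300·1 + 108·(-2) = 84)
  q = 1: r = 24, s = 0 − 1·1 = -1, t = 1 − 1·(-2) = 3  (check: 300·(-1) + 108·3 = 24)
  q = 3: r = 12, s = 1 − 3·(-1) = 4, t = -2 − 3·3 = -11  (check: 300·4 + 108·(-11) = 12)
The row with r = 12 (the gcd) gives the Bezout coefficients s = 4, t = -11.
Result: 300 · (4) + 108 · (-11) = 12.

gcd(300, 108) = 12; s = 4, t = -11 (check: 300·4 + 108·(-11) = 12).


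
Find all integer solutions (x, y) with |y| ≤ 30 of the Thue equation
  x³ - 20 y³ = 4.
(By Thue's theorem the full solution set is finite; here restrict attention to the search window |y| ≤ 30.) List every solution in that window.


The equation is x³ - 20y³ = 4. For fixed y, x³ = 20·y³ + 4, so a solution requires the RHS to be a perfect cube.
Strategy: iterate y from -30 to 30, compute RHS = 20·y³ + 4, and check whether it is a (positive or negative) perfect cube.
Check small values of y:
  y = 0: RHS = 4 is not a perfect cube.
  y = 1: RHS = 24 is not a perfect cube.
  y = -1: RHS = -16 is not a perfect cube.
  y = 2: RHS = 164 is not a perfect cube.
  y = -2: RHS = -156 is not a perfect cube.
  y = 3: RHS = 544 is not a perfect cube.
  y = -3: RHS = -536 is not a perfect cube.
Continuing the search up to |y| = 30 finds no solutions either.
No (x, y) in the scanned range satisfies the equation.

No integer solutions with |y| ≤ 30.


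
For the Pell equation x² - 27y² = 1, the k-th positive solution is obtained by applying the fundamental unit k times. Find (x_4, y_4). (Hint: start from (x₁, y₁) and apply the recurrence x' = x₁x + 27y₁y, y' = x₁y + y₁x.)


Step 1: Find the fundamental solution (x₁, y₁) of x² - 27y² = 1.
  Expand √27 as a continued fraction. a₀ = ⌊√27⌋ = 5; iterate m_{k+1} = d_k·a_k − m_k, d_{k+1} = (27 − m_{k+1}²)/d_k, a_{k+1} = ⌊(a₀ + m_{k+1})/d_{k+1}⌋ (starting m₀ = 0, d₀ = 1), with convergents p_k = a_k·p_{k-1} + p_{k-2}, q_k = a_k·q_{k-1} + q_{k-2} (p₋₁ = 1, q₋₁ = 0):
  k = 0: a₀ = 5; p₀/q₀ = 5/1; p₀² − 27·q₀² = 25 − 27 = -2.
  k = 1: m = 5, d = 2, a = ⌊(5 + 5)/2⌋ = 5; p/q = (5·5 + 1)/(5·1 + 0) = 26/5; p² − 27·q² = 676 − 675 = 1.
  The first convergent with p² − 27·q² = 1 gives the fundamental solution (x₁, y₁) = (26, 5).
Step 2: Apply the recurrence (x_{n+1}, y_{n+1}) = (x₁x_n + 27y₁y_n, x₁y_n + y₁x_n) repeatedly.
  From (x_1, y_1) = (26, 5): x_2 = 26·26 + 27·5·5 = 1351; y_2 = 26·5 + 5·26 = 260.
  From (x_2, y_2) = (1351, 260): x_3 = 26·1351 + 27·5·260 = 70226; y_3 = 26·260 + 5·1351 = 13515.
  From (x_3, y_3) = (70226, 13515): x_4 = 26·70226 + 27·5·13515 = 3650401; y_4 = 26·13515 + 5·70226 = 702520.
Step 3: Verify x_4² - 27·y_4² = 13325427460801 - 13325427460800 = 1 (should be 1). ✓

(x_1, y_1) = (26, 5); (x_4, y_4) = (3650401, 702520).


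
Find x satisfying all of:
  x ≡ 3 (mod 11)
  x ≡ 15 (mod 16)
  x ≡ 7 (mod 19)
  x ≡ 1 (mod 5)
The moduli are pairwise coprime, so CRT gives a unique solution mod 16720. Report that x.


Product of moduli M = 11 · 16 · 19 · 5 = 16720.
Merge one congruence at a time:
  Start: x ≡ 3 (mod 11).
  Combine with x ≡ 15 (mod 16); new modulus lcm = 176.
    Write x = 3 + 11·t and substitute into x ≡ 15 (mod 16): 11·t ≡ 15 − 3 = 12 (mod 16).
    The inverse of 11 mod 16 is 3 (since 11·3 = 33 = 2·16 + 1), so t ≡ 3·12 = 36 ≡ 4 (mod 16).
    Then x = 3 + 11·4 = 47, valid modulo lcm(11, 16) = 176: x ≡ 47 (mod 176).
  Combine with x ≡ 7 (mod 19); new modulus lcm = 3344.
    Write x = 47 + 176·t and substitute into x ≡ 7 (mod 19): 176·t ≡ 7 − 47 = -40 (mod 19).
    Reduce coefficients mod 19: 5·t ≡ 17 (mod 19).
    The inverse of 5 mod 19 is 4 (since 5·4 = 20 = 1·19 + 1), so t ≡ 4·17 = 68 ≡ 11 (mod 19).
    Then x = 47 + 176·11 = 1983, valid modulo lcm(176, 19) = 3344: x ≡ 1983 (mod 3344).
  Combine with x ≡ 1 (mod 5); new modulus lcm = 16720.
    Write x = 1983 + 3344·t and substitute into x ≡ 1 (mod 5): 3344·t ≡ 1 − 1983 = -1982 (mod 5).
    Reduce coefficients mod 5: 4·t ≡ 3 (mod 5).
    The inverse of 4 mod 5 is 4 (since 4·4 = 16 = 3·5 + 1), so t ≡ 4·3 = 12 ≡ 2 (mod 5).
    Then x = 1983 + 3344·2 = 8671, valid modulo lcm(3344, 5) = 16720: x ≡ 8671 (mod 16720).
Verify against each original: 8671 mod 11 = 3, 8671 mod 16 = 15, 8671 mod 19 = 7, 8671 mod 5 = 1.

x ≡ 8671 (mod 16720).


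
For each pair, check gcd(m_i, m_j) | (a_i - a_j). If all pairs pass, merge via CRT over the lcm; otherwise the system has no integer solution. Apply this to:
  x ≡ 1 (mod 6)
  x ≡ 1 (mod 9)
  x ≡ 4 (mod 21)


Moduli 6, 9, 21 are not pairwise coprime, so CRT works modulo lcm(m_i) when all pairwise compatibility conditions hold.
Pairwise compatibility: gcd(m_i, m_j) must divide a_i - a_j for every pair.
Merge one congruence at a time:
  Start: x ≡ 1 (mod 6).
  Combine with x ≡ 1 (mod 9): gcd(6, 9) = 3; 1 - 1 = 0, which IS divisible by 3, so compatible.
    Write x = 1 + 6·t and substitute into x ≡ 1 (mod 9): 6·t ≡ 1 − 1 = 0 (mod 9).
    Divide the congruence (and modulus) by g = 3: 2·t ≡ 0 (mod 3).
    The inverse of 2 mod 3 is 2 (since 2·2 = 4 = 1·3 + 1), so t ≡ 2·0 = 0 ≡ 0 (mod 3).
    Then x = 1 + 6·0 = 1, valid modulo lcm(6, 9) = 18: x ≡ 1 (mod 18).
  Combine with x ≡ 4 (mod 21): gcd(18, 21) = 3; 4 - 1 = 3, which IS divisible by 3, so compatible.
    Write x = 1 + 18·t and substitute into x ≡ 4 (mod 21): 18·t ≡ 4 − 1 = 3 (mod 21).
    Divide the congruence (and modulus) by g = 3: 6·t ≡ 1 (mod 7).
    The inverse of 6 mod 7 is 6 (since 6·6 = 36 = 5·7 + 1), so t ≡ 6·1 = 6 ≡ 6 (mod 7).
    Then x = 1 + 18·6 = 109, valid modulo lcm(18, 21) = 126: x ≡ 109 (mod 126).
Verify: 109 mod 6 = 1, 109 mod 9 = 1, 109 mod 21 = 4.

x ≡ 109 (mod 126).


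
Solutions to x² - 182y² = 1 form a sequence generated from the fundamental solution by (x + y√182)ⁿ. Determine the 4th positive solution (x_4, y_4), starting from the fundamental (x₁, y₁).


Step 1: Find the fundamental solution (x₁, y₁) of x² - 182y² = 1.
  Expand √182 as a continued fraction. a₀ = ⌊√182⌋ = 13; iterate m_{k+1} = d_k·a_k − m_k, d_{k+1} = (182 − m_{k+1}²)/d_k, a_{k+1} = ⌊(a₀ + m_{k+1})/d_{k+1}⌋ (starting m₀ = 0, d₀ = 1), with convergents p_k = a_k·p_{k-1} + p_{k-2}, q_k = a_k·q_{k-1} + q_{k-2} (p₋₁ = 1, q₋₁ = 0):
  k = 0: a₀ = 13; p₀/q₀ = 13/1; p₀² − 182·q₀² = 169 − 182 = -13.
  k = 1: m = 13, d = 13, a = ⌊(13 + 13)/13⌋ = 2; p/q = (2·13 + 1)/(2·1 + 0) = 27/2; p² − 182·q² = 729 − 728 = 1.
  The first convergent with p² − 182·q² = 1 gives the fundamental solution (x₁, y₁) = (27, 2).
Step 2: Apply the recurrence (x_{n+1}, y_{n+1}) = (x₁x_n + 182y₁y_n, x₁y_n + y₁x_n) repeatedly.
  From (x_1, y_1) = (27, 2): x_2 = 27·27 + 182·2·2 = 1457; y_2 = 27·2 + 2·27 = 108.
  From (x_2, y_2) = (1457, 108): x_3 = 27·1457 + 182·2·108 = 78651; y_3 = 27·108 + 2·1457 = 5830.
  From (x_3, y_3) = (78651, 5830): x_4 = 27·78651 + 182·2·5830 = 4245697; y_4 = 27·5830 + 2·78651 = 314712.
Step 3: Verify x_4² - 182·y_4² = 18025943015809 - 18025943015808 = 1 (should be 1). ✓

(x_1, y_1) = (27, 2); (x_4, y_4) = (4245697, 314712).


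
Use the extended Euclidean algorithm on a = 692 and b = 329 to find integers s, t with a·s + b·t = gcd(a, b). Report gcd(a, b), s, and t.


Euclidean algorithm on (692, 329) — divide until remainder is 0:
  692 = 2 · 329 + 34
  329 = 9 · 34 + 23
  34 = 1 · 23 + 11
  23 = 2 · 11 + 1
  11 = 11 · 1 + 0
gcd(692, 329) = 1.
Track Bezout coefficients alongside the remainders: start with r₀ = 692 = a·1 + b·0 (s = 1, t = 0) and r₁ = 329 = a·0 + b·1 (s = 0, t = 1); each new remainder r_{k+1} = r_{k-1} − q_k·r_k inherits s_{k+1} = s_{k-1} − q_k·s_k, t_{k+1} = t_{k-1} − q_k·t_k, so r_k = a·s_k + b·t_k at every step:
  q = 2: r = 34, s = 1 − 2·0 = 1, t = 0 − 2·1 = -2  (check: 692·1 + 329·(-2) = 34)
  q = 9: r = 23, s = 0 − 9·1 = -9, t = 1 − 9·(-2) = 19  (check: 692·(-9) + 329·19 = 23)
  q = 1: r = 11, s = 1 − 1·(-9) = 10, t = -2 − 1·19 = -21  (check: 692·10 + 329·(-21) = 11)
  q = 2: r = 1, s = -9 − 2·10 = -29, t = 19 − 2·(-21) = 61  (check: 692·(-29) + 329·61 = 1)
The row with r = 1 (the gcd) gives the Bezout coefficients s = -29, t = 61.
Result: 692 · (-29) + 329 · (61) = 1.

gcd(692, 329) = 1; s = -29, t = 61 (check: 692·(-29) + 329·61 = 1).


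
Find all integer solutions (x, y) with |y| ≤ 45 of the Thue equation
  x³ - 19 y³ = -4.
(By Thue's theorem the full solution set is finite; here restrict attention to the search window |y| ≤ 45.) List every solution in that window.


The equation is x³ - 19y³ = -4. For fixed y, x³ = 19·y³ − 4, so a solution requires the RHS to be a perfect cube.
Strategy: iterate y from -45 to 45, compute RHS = 19·y³ − 4, and check whether it is a (positive or negative) perfect cube.
Check small values of y:
  y = 0: RHS = -4 is not a perfect cube.
  y = 1: RHS = 15 is not a perfect cube.
  y = -1: RHS = -23 is not a perfect cube.
  y = 2: RHS = 148 is not a perfect cube.
  y = -2: RHS = -156 is not a perfect cube.
  y = 3: RHS = 509 is not a perfect cube.
  y = -3: RHS = -517 is not a perfect cube.
Continuing the search up to |y| = 45 finds no solutions either.
No (x, y) in the scanned range satisfies the equation.

No integer solutions with |y| ≤ 45.


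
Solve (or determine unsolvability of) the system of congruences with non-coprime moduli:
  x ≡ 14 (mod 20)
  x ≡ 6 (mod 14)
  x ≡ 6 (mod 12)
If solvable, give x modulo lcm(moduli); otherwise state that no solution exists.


Moduli 20, 14, 12 are not pairwise coprime, so CRT works modulo lcm(m_i) when all pairwise compatibility conditions hold.
Pairwise compatibility: gcd(m_i, m_j) must divide a_i - a_j for every pair.
Merge one congruence at a time:
  Start: x ≡ 14 (mod 20).
  Combine with x ≡ 6 (mod 14): gcd(20, 14) = 2; 6 - 14 = -8, which IS divisible by 2, so compatible.
    Write x = 14 + 20·t and substitute into x ≡ 6 (mod 14): 20·t ≡ 6 − 14 = -8 (mod 14).
    Divide the congruence (and modulus) by g = 2: 10·t ≡ -4 (mod 7).
    Reduce coefficients mod 7: 3·t ≡ 3 (mod 7).
    The inverse of 3 mod 7 is 5 (since 3·5 = 15 = 2·7 + 1), so t ≡ 5·3 = 15 ≡ 1 (mod 7).
    Then x = 14 + 20·1 = 34, valid modulo lcm(20, 14) = 140: x ≡ 34 (mod 140).
  Combine with x ≡ 6 (mod 12): gcd(140, 12) = 4; 6 - 34 = -28, which IS divisible by 4, so compatible.
    Write x = 34 + 140·t and substitute into x ≡ 6 (mod 12): 140·t ≡ 6 − 34 = -28 (mod 12).
    Divide the congruence (and modulus) by g = 4: 35·t ≡ -7 (mod 3).
    Reduce coefficients mod 3: 2·t ≡ 2 (mod 3).
    The inverse of 2 mod 3 is 2 (since 2·2 = 4 = 1·3 + 1), so t ≡ 2·2 = 4 ≡ 1 (mod 3).
    Then x = 34 + 140·1 = 174, valid modulo lcm(140, 12) = 420: x ≡ 174 (mod 420).
Verify: 174 mod 20 = 14, 174 mod 14 = 6, 174 mod 12 = 6.

x ≡ 174 (mod 420).


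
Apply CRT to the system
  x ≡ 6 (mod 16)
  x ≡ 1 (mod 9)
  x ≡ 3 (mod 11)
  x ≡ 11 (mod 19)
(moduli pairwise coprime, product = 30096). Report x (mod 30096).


Product of moduli M = 16 · 9 · 11 · 19 = 30096.
Merge one congruence at a time:
  Start: x ≡ 6 (mod 16).
  Combine with x ≡ 1 (mod 9); new modulus lcm = 144.
    Write x = 6 + 16·t and substitute into x ≡ 1 (mod 9): 16·t ≡ 1 − 6 = -5 (mod 9).
    Reduce coefficients mod 9: 7·t ≡ 4 (mod 9).
    The inverse of 7 mod 9 is 4 (since 7·4 = 28 = 3·9 + 1), so t ≡ 4·4 = 16 ≡ 7 (mod 9).
    Then x = 6 + 16·7 = 118, valid modulo lcm(16, 9) = 144: x ≡ 118 (mod 144).
  Combine with x ≡ 3 (mod 11); new modulus lcm = 1584.
    Write x = 118 + 144·t and substitute into x ≡ 3 (mod 11): 144·t ≡ 3 − 118 = -115 (mod 11).
    Reduce coefficients mod 11: 1·t ≡ 6 (mod 11).
    So t ≡ 6 (mod 11).
    Then x = 118 + 144·6 = 982, valid modulo lcm(144, 11) = 1584: x ≡ 982 (mod 1584).
  Combine with x ≡ 11 (mod 19); new modulus lcm = 30096.
    Write x = 982 + 1584·t and substitute into x ≡ 11 (mod 19): 1584·t ≡ 11 − 982 = -971 (mod 19).
    Reduce coefficients mod 19: 7·t ≡ 17 (mod 19).
    The inverse of 7 mod 19 is 11 (since 7·11 = 77 = 4·19 + 1), so t ≡ 11·17 = 187 ≡ 16 (mod 19).
    Then x = 982 + 1584·16 = 26326, valid modulo lcm(1584, 19) = 30096: x ≡ 26326 (mod 30096).
Verify against each original: 26326 mod 16 = 6, 26326 mod 9 = 1, 26326 mod 11 = 3, 26326 mod 19 = 11.

x ≡ 26326 (mod 30096).


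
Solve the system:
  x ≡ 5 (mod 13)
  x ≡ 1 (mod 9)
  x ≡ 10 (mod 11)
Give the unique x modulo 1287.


Moduli 13, 9, 11 are pairwise coprime; by CRT there is a unique solution modulo M = 13 · 9 · 11 = 1287.
Solve pairwise, accumulating the modulus:
  Start with x ≡ 5 (mod 13).
  Combine with x ≡ 1 (mod 9): since gcd(13, 9) = 1, we get a unique residue mod 117.
    Write x = 5 + 13·t and substitute into x ≡ 1 (mod 9): 13·t ≡ 1 − 5 = -4 (mod 9).
    Reduce coefficients mod 9: 4·t ≡ 5 (mod 9).
    The inverse of 4 mod 9 is 7 (since 4·7 = 28 = 3·9 + 1), so t ≡ 7·5 = 35 ≡ 8 (mod 9).
    Then x = 5 + 13·8 = 109, valid modulo lcm(13, 9) = 117: x ≡ 109 (mod 117).
  Combine with x ≡ 10 (mod 11): since gcd(117, 11) = 1, we get a unique residue mod 1287.
    Write x = 109 + 117·t and substitute into x ≡ 10 (mod 11): 117·t ≡ 10 − 109 = -99 (mod 11).
    Reduce coefficients mod 11: 7·t ≡ 0 (mod 11).
    The inverse of 7 mod 11 is 8 (since 7·8 = 56 = 5·11 + 1), so t ≡ 8·0 = 0 ≡ 0 (mod 11).
    Then x = 109 + 117·0 = 109, valid modulo lcm(117, 11) = 1287: x ≡ 109 (mod 1287).
Verify: 109 mod 13 = 5 ✓, 109 mod 9 = 1 ✓, 109 mod 11 = 10 ✓.

x ≡ 109 (mod 1287).


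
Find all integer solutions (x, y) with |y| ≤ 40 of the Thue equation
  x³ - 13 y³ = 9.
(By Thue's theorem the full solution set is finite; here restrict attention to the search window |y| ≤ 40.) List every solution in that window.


The equation is x³ - 13y³ = 9. For fixed y, x³ = 13·y³ + 9, so a solution requires the RHS to be a perfect cube.
Strategy: iterate y from -40 to 40, compute RHS = 13·y³ + 9, and check whether it is a (positive or negative) perfect cube.
Check small values of y:
  y = 0: RHS = 9 is not a perfect cube.
  y = 1: RHS = 22 is not a perfect cube.
  y = -1: RHS = -4 is not a perfect cube.
  y = 2: RHS = 113 is not a perfect cube.
  y = -2: RHS = -95 is not a perfect cube.
  y = 3: RHS = 360 is not a perfect cube.
  y = -3: RHS = -342 is not a perfect cube.
Continuing the search up to |y| = 40 finds no solutions either.
No (x, y) in the scanned range satisfies the equation.

No integer solutions with |y| ≤ 40.


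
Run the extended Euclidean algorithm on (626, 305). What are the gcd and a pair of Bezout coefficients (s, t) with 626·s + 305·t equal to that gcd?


Euclidean algorithm on (626, 305) — divide until remainder is 0:
  626 = 2 · 305 + 16
  305 = 19 · 16 + 1
  16 = 16 · 1 + 0
gcd(626, 305) = 1.
Track Bezout coefficients alongside the remainders: start with r₀ = 626 = a·1 + b·0 (s = 1, t = 0) and r₁ = 305 = a·0 + b·1 (s = 0, t = 1); each new remainder r_{k+1} = r_{k-1} − q_k·r_k inherits s_{k+1} = s_{k-1} − q_k·s_k, t_{k+1} = t_{k-1} − q_k·t_k, so r_k = a·s_k + b·t_k at every step:
  q = 2: r = 16, s = 1 − 2·0 = 1, t = 0 − 2·1 = -2  (check: 626·1 + 305·(-2) = 16)
  q = 19: r = 1, s = 0 − 19·1 = -19, t = 1 − 19·(-2) = 39  (check: 626·(-19) + 305·39 = 1)
The row with r = 1 (the gcd) gives the Bezout coefficients s = -19, t = 39.
Result: 626 · (-19) + 305 · (39) = 1.

gcd(626, 305) = 1; s = -19, t = 39 (check: 626·(-19) + 305·39 = 1).


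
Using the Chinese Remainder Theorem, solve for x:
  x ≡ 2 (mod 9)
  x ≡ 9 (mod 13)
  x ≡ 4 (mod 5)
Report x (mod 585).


Moduli 9, 13, 5 are pairwise coprime; by CRT there is a unique solution modulo M = 9 · 13 · 5 = 585.
Solve pairwise, accumulating the modulus:
  Start with x ≡ 2 (mod 9).
  Combine with x ≡ 9 (mod 13): since gcd(9, 13) = 1, we get a unique residue mod 117.
    Write x = 2 + 9·t and substitute into x ≡ 9 (mod 13): 9·t ≡ 9 − 2 = 7 (mod 13).
    The inverse of 9 mod 13 is 3 (since 9·3 = 27 = 2·13 + 1), so t ≡ 3·7 = 21 ≡ 8 (mod 13).
    Then x = 2 + 9·8 = 74, valid modulo lcm(9, 13) = 117: x ≡ 74 (mod 117).
  Combine with x ≡ 4 (mod 5): since gcd(117, 5) = 1, we get a unique residue mod 585.
    Write x = 74 + 117·t and substitute into x ≡ 4 (mod 5): 117·t ≡ 4 − 74 = -70 (mod 5).
    Reduce coefficients mod 5: 2·t ≡ 0 (mod 5).
    The inverse of 2 mod 5 is 3 (since 2·3 = 6 = 1·5 + 1), so t ≡ 3·0 = 0 ≡ 0 (mod 5).
    Then x = 74 + 117·0 = 74, valid modulo lcm(117, 5) = 585: x ≡ 74 (mod 585).
Verify: 74 mod 9 = 2 ✓, 74 mod 13 = 9 ✓, 74 mod 5 = 4 ✓.

x ≡ 74 (mod 585).


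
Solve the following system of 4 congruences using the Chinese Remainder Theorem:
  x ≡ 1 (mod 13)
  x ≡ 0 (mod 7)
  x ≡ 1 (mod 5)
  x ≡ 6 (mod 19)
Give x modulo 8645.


Product of moduli M = 13 · 7 · 5 · 19 = 8645.
Merge one congruence at a time:
  Start: x ≡ 1 (mod 13).
  Combine with x ≡ 0 (mod 7); new modulus lcm = 91.
    Write x = 1 + 13·t and substitute into x ≡ 0 (mod 7): 13·t ≡ 0 − 1 = -1 (mod 7).
    Reduce coefficients mod 7: 6·t ≡ 6 (mod 7).
    The inverse of 6 mod 7 is 6 (since 6·6 = 36 = 5·7 + 1), so t ≡ 6·6 = 36 ≡ 1 (mod 7).
    Then x = 1 + 13·1 = 14, valid modulo lcm(13, 7) = 91: x ≡ 14 (mod 91).
  Combine with x ≡ 1 (mod 5); new modulus lcm = 455.
    Write x = 14 + 91·t and substitute into x ≡ 1 (mod 5): 91·t ≡ 1 − 14 = -13 (mod 5).
    Reduce coefficients mod 5: 1·t ≡ 2 (mod 5).
    So t ≡ 2 (mod 5).
    Then x = 14 + 91·2 = 196, valid modulo lcm(91, 5) = 455: x ≡ 196 (mod 455).
  Combine with x ≡ 6 (mod 19); new modulus lcm = 8645.
    Write x = 196 + 455·t and substitute into x ≡ 6 (mod 19): 455·t ≡ 6 − 196 = -190 (mod 19).
    Reduce coefficients mod 19: 18·t ≡ 0 (mod 19).
    The inverse of 18 mod 19 is 18 (since 18·18 = 324 = 17·19 + 1), so t ≡ 18·0 = 0 ≡ 0 (mod 19).
    Then x = 196 + 455·0 = 196, valid modulo lcm(455, 19) = 8645: x ≡ 196 (mod 8645).
Verify against each original: 196 mod 13 = 1, 196 mod 7 = 0, 196 mod 5 = 1, 196 mod 19 = 6.

x ≡ 196 (mod 8645).


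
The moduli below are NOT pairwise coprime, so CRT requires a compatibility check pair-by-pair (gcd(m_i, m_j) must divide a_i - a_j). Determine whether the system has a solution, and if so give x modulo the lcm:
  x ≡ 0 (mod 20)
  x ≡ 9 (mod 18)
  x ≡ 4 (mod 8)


Moduli 20, 18, 8 are not pairwise coprime, so CRT works modulo lcm(m_i) when all pairwise compatibility conditions hold.
Pairwise compatibility: gcd(m_i, m_j) must divide a_i - a_j for every pair.
Merge one congruence at a time:
  Start: x ≡ 0 (mod 20).
  Combine with x ≡ 9 (mod 18): gcd(20, 18) = 2, and 9 - 0 = 9 is NOT divisible by 2.
    ⇒ system is inconsistent (no integer solution).

No solution (the system is inconsistent).
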